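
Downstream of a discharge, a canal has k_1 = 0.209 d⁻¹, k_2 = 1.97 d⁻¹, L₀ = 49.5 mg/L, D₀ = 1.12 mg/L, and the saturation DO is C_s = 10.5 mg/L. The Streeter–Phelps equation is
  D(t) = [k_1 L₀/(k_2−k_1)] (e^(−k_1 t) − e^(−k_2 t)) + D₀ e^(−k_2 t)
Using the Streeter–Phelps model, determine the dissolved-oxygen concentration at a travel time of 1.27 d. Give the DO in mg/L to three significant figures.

k_1 L₀/(k_2−k_1) = 0.209×49.5/(1.97−0.209) = 10.35/1.761 = 5.875 mg/L.
e^(−k_1 t) = e^(−0.209×1.270) = 0.7669; e^(−k_2 t) = e^(−1.97×1.270) = 0.08193.
D = 5.875 × (0.7669 − 0.08193) + 1.12 × 0.08193 = 4.024 + 0.09176 = 4.116 mg/L.
DO = C_s − D = 10.5 − 4.116 = 6.384 mg/L.

DO ≈ 6.38 mg/L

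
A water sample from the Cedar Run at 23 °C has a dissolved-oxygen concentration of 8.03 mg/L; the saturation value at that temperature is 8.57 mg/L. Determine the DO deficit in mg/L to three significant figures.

D = C_s − C = 8.57 − 8.03 = 0.540 mg/L.

D ≈ 0.540 mg/L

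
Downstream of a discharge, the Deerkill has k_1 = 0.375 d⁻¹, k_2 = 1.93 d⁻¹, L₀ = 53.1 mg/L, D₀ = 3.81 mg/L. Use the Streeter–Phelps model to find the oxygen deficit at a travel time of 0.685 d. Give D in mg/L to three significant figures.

k_1 L₀/(k_2−k_1) = 0.375×53.1/(1.93−0.375) = 19.91/1.555 = 12.81 mg/L.
e^(−k_1 t) = e^(−0.375×0.6850) = 0.7735; e^(−k_2 t) = e^(−1.93×0.6850) = 0.2666.
D = 12.81 × (0.7735 − 0.2666) + 3.81 × 0.2666 = 6.491 + 1.016 = 7.506 mg/L.

D ≈ 7.51 mg/L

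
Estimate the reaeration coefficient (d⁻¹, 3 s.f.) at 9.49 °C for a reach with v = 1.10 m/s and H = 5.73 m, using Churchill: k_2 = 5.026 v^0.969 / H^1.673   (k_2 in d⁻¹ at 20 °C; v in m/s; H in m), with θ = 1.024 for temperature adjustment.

k_2 ≈ 0.232 d⁻¹

k_2(20) = 5.026 × 1.10^0.969 / 5.73^1.673 = 5.026 × 1.097 / 18.55 = 0.2971 d⁻¹.
k_2(9.49) = 0.2971 × 1.024^(9.49−20) = 0.2971 × 0.7794 = 0.2316 d⁻¹.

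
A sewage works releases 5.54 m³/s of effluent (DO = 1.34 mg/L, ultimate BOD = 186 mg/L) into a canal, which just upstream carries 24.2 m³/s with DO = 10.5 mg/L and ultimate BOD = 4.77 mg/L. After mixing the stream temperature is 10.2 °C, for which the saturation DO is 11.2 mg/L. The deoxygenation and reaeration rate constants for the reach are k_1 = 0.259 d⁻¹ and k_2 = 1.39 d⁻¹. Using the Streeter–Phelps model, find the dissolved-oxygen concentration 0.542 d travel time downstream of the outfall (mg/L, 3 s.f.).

Mixed DO = (24.2×10.5 + 5.54×1.34)/(24.2+5.54) = 261.5/29.74 = 8.794 mg/L.
Mixed L₀ = (24.2×4.77 + 5.54×186)/(29.74) = 1146/29.74 = 38.53 mg/L.
Initial deficit D₀ = C_s − DO₀ = 11.2 − 8.794 = 2.406 mg/L.
D(0.542) = [0.259×38.53/(1.39−0.259)](e^(−0.259×0.542) − e^(−1.39×0.542)) + 2.406 e^(−1.39×0.542)
= 8.823 × (0.8690 − 0.4708) + 2.406 × 0.4708 = 4.647 mg/L.
DO = 11.2 − 4.647 = 6.553 mg/L.

DO ≈ 6.55 mg/L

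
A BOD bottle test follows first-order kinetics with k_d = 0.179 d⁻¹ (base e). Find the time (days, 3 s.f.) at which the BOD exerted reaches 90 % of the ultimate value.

t ≈ 12.9 d

y/L₀ = 1 − e^(−k_d t) = 0.90 ⇒ e^(−k_d t) = 0.100
t = −ln(0.100) / 0.179 = 2.303 / 0.179 = 12.86 d.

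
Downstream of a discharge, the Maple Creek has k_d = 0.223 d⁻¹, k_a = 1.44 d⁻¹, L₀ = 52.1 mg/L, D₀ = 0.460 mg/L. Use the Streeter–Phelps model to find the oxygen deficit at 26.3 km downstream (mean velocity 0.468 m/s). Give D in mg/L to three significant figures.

D ≈ 4.70 mg/L

Travel time t = x/v = 26.3 km / (0.468 m/s) = 26300 m / 0.468 m/s = 56200 s = 0.6504 d.
k_d L₀/(k_a−k_d) = 0.223×52.1/(1.44−0.223) = 11.62/1.217 = 9.547 mg/L.
e^(−k_d t) = e^(−0.223×0.6504) = 0.8650; e^(−k_a t) = e^(−1.44×0.6504) = 0.3920.
D = 9.547 × (0.8650 − 0.3920) + 0.460 × 0.3920 = 4.516 + 0.1803 = 4.696 mg/L.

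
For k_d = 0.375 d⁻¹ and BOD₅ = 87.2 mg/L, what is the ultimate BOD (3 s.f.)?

L₀ ≈ 103 mg/L

BOD₅ = L₀(1 − e^(−5k_d)) ⇒ L₀ = BOD₅ / (1 − e^(−5×0.375))
= 87.2 / (1 − 0.1534) = 87.2 / 0.8466 = 103.0 mg/L.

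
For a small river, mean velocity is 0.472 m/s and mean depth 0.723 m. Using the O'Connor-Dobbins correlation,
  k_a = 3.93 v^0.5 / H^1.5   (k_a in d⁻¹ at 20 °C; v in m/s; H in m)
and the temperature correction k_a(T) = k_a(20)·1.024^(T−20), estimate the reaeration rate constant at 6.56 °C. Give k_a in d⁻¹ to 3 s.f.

k_a ≈ 3.19 d⁻¹

k_a(20) = 3.93 × 0.472^0.5 / 0.723^1.5 = 3.93 × 0.6870 / 0.6148 = 4.392 d⁻¹.
k_a(6.56) = 4.392 × 1.024^(6.56−20) = 4.392 × 0.7271 = 3.193 d⁻¹.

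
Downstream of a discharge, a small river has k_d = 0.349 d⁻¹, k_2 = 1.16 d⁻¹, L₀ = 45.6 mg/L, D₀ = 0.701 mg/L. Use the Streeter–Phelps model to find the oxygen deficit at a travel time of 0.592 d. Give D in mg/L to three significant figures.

k_d L₀/(k_2−k_d) = 0.349×45.6/(1.16−0.349) = 15.91/0.8110 = 19.62 mg/L.
e^(−k_d t) = e^(−0.349×0.5920) = 0.8133; e^(−k_2 t) = e^(−1.16×0.5920) = 0.5032.
D = 19.62 × (0.8133 − 0.5032) + 0.701 × 0.5032 = 6.085 + 0.3528 = 6.438 mg/L.

D ≈ 6.44 mg/L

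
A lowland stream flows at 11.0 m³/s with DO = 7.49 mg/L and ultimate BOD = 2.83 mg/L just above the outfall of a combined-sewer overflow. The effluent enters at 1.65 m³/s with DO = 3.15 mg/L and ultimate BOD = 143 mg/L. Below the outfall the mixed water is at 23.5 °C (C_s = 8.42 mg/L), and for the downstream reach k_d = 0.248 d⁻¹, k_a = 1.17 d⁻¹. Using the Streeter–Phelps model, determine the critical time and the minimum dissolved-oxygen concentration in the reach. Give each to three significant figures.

Mixed DO = (11.0×7.49 + 1.65×3.15)/(11.0+1.65) = 87.59/12.65 = 6.924 mg/L.
Mixed L₀ = (11.0×2.83 + 1.65×143)/(12.65) = 267.1/12.65 = 21.11 mg/L.
Initial deficit D₀ = C_s − DO₀ = 8.42 − 6.924 = 1.496 mg/L.
t_c = (1/0.9220) ln[(1.17/0.248)(1 − 1.496×0.9220/(0.248×21.11))] = 1.085 × ln(3.475) = 1.351 d.
D_c = (0.248/1.17) × 21.11 × e^(−0.248×1.351) = 0.2120 × 21.11 × 0.7153 = 3.201 mg/L.
Minimum DO = 8.42 − 3.201 = 5.219 mg/L.

t_c ≈ 1.35 d; minimum DO ≈ 5.22 mg/L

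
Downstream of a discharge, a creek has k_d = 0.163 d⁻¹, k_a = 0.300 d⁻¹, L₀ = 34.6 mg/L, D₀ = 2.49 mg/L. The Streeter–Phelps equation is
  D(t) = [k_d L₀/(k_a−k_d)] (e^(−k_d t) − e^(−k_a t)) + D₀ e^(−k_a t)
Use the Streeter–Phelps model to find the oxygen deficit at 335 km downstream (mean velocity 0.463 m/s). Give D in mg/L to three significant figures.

D ≈ 7.38 mg/L

Travel time t = x/v = 335 km / (0.463 m/s) = 335000 m / 0.463 m/s = 723500 s = 8.374 d.
k_d L₀/(k_a−k_d) = 0.163×34.6/(0.300−0.163) = 5.640/0.1370 = 41.17 mg/L.
e^(−k_d t) = e^(−0.163×8.374) = 0.2554; e^(−k_a t) = e^(−0.300×8.374) = 0.08108.
D = 41.17 × (0.2554 − 0.08108) + 2.49 × 0.08108 = 7.175 + 0.2019 = 7.377 mg/L.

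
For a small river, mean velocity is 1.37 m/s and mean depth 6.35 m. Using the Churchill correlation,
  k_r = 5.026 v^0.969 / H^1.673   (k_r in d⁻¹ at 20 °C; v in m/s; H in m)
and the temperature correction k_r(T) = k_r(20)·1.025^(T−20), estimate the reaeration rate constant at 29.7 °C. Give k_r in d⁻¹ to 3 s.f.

k_r ≈ 0.393 d⁻¹

k_r(20) = 5.026 × 1.37^0.969 / 6.35^1.673 = 5.026 × 1.357 / 22.03 = 0.3095 d⁻¹.
k_r(29.7) = 0.3095 × 1.025^(29.7−20) = 0.3095 × 1.271 = 0.3933 d⁻¹.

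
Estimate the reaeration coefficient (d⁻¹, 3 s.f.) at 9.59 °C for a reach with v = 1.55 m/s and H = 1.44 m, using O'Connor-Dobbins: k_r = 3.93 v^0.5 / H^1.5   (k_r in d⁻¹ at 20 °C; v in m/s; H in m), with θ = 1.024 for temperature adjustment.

k_r ≈ 2.21 d⁻¹

k_r(20) = 3.93 × 1.55^0.5 / 1.44^1.5 = 3.93 × 1.245 / 1.728 = 2.831 d⁻¹.
k_r(9.59) = 2.831 × 1.024^(9.59−20) = 2.831 × 0.7812 = 2.212 d⁻¹.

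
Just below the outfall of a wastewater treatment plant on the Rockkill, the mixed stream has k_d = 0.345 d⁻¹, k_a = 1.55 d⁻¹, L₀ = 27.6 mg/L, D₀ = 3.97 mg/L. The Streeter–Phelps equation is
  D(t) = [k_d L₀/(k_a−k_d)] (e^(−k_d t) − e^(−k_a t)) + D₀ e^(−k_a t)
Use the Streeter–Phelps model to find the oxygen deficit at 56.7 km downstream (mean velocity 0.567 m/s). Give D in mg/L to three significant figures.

D ≈ 4.65 mg/L

Travel time t = x/v = 56.7 km / (0.567 m/s) = 56700 m / 0.567 m/s = 100000 s = 1.157 d.
k_d L₀/(k_a−k_d) = 0.345×27.6/(1.55−0.345) = 9.522/1.205 = 7.902 mg/L.
e^(−k_d t) = e^(−0.345×1.157) = 0.6708; e^(−k_a t) = e^(−1.55×1.157) = 0.1663.
D = 7.902 × (0.6708 − 0.1663) + 3.97 × 0.1663 = 3.987 + 0.6602 = 4.647 mg/L.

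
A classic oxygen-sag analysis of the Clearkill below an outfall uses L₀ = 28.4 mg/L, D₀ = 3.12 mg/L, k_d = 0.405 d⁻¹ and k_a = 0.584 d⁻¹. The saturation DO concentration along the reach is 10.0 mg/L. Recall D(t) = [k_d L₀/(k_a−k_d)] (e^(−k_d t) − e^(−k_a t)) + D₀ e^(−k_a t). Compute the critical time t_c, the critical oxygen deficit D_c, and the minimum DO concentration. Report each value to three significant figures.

t_c ≈ 1.77 d; D_c ≈ 9.63 mg/L; min DO ≈ 0.370 mg/L

t_c = [1/(k_a−k_d)] ln[(k_a/k_d)(1 − D₀(k_a−k_d)/(k_d L₀))]
= [1/(0.584−0.405)] ln[(0.584/0.405)(1 − 3.12×0.1790/(0.405×28.4))]
= (1/0.1790) ln[1.442 × 0.9514] = 5.587 × ln(1.372) = 5.587 × 0.3162 = 1.767 d.
L(t_c) = L₀ e^(−k_d t_c) = 28.4 × 0.4889 = 13.89 mg/L, and at the critical point k_a D_c = k_d L, so D_c = (0.405/0.584) × 13.89 = 9.630 mg/L.
Minimum DO = C_s − D_c = 10.0 − 9.630 = 0.3702 mg/L.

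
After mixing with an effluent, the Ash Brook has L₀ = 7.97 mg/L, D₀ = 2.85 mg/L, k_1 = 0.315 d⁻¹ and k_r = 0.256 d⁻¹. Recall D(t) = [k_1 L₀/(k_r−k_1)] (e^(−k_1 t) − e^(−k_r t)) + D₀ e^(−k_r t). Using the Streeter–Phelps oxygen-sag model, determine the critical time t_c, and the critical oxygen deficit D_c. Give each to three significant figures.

t_c ≈ 2.42 d; D_c ≈ 4.58 mg/L

With k_r/k_1 = 0.8127 and 1 − D₀(k_r−k_1)/(k_1 L₀) = 1.067,
t_c = ln(0.8127 × 1.067) / (0.256 − 0.315) = ln(0.8671) / -0.05900 = -0.1426/-0.05900 = 2.416 d.
D_c = (k_1/k_r) L₀ e^(−k_1 t_c) = (0.315/0.256) × 7.97 × e^(−0.315×2.416) = 1.230 × 7.97 × 0.4671 = 4.581 mg/L.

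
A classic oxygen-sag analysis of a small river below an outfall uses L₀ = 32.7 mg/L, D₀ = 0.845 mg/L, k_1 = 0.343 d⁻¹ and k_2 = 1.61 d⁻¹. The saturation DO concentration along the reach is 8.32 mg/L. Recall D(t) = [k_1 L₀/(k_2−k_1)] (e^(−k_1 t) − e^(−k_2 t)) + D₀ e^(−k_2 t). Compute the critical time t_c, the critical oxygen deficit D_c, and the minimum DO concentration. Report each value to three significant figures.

At the critical point dD/dt = 0, so k_1 L₀ e^(−k_1 t) = k_2 D. Substituting D(t) from the Streeter–Phelps equation and solving for t gives
t_c = ln[(k_2/k_1)(1 − D₀(k_2−k_1)/(k_1 L₀))] / (k_2−k_1).
Here k_2−k_1 = 1.267 d⁻¹ and 1 − D₀(k_2−k_1)/(k_1 L₀) = 1 − 0.845×1.267/(0.343×32.7) = 0.9045, so
t_c = ln(4.694 × 0.9045) / 1.267 = 1.446 / 1.267 = 1.141 d.
L(t_c) = L₀ e^(−k_1 t_c) = 32.7 × 0.6761 = 22.11 mg/L, and at the critical point k_2 D_c = k_1 L, so D_c = (0.343/1.61) × 22.11 = 4.710 mg/L.
Minimum DO = C_s − D_c = 8.32 − 4.710 = 3.610 mg/L.

t_c ≈ 1.14 d; D_c ≈ 4.71 mg/L; min DO ≈ 3.61 mg/L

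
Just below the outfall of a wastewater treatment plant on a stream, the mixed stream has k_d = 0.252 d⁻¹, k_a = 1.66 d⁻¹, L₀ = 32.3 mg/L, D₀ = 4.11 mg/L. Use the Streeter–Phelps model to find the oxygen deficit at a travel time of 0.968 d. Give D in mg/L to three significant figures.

k_d L₀/(k_a−k_d) = 0.252×32.3/(1.66−0.252) = 8.140/1.408 = 5.781 mg/L.
e^(−k_d t) = e^(−0.252×0.9680) = 0.7835; e^(−k_a t) = e^(−1.66×0.9680) = 0.2005.
D = 5.781 × (0.7835 − 0.2005) + 4.11 × 0.2005 = 3.370 + 0.8241 = 4.195 mg/L.

D ≈ 4.19 mg/L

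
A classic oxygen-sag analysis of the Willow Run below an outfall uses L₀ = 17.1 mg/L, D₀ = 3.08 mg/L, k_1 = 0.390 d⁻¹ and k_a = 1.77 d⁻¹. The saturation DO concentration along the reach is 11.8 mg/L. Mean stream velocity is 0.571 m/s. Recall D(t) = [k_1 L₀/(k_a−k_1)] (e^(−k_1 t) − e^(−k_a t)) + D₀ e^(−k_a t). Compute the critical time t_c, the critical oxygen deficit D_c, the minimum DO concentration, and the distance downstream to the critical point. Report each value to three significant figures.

With k_a/k_1 = 4.538 and 1 − D₀(k_a−k_1)/(k_1 L₀) = 0.3627,
t_c = ln(4.538 × 0.3627) / (1.77 − 0.390) = ln(1.646) / 1.380 = 0.4983/1.380 = 0.3611 d.
D_c = (k_1/k_a) L₀ e^(−k_1 t_c) = (0.390/1.77) × 17.1 × e^(−0.390×0.3611) = 0.2203 × 17.1 × 0.8686 = 3.273 mg/L.
Minimum DO = C_s − D_c = 11.8 − 3.273 = 8.527 mg/L.
x_c = v t_c = 0.571 m/s × 0.3611 d × 86400 s/d = 17810 m ≈ 17.8 km.

t_c ≈ 0.361 d; D_c ≈ 3.27 mg/L; min DO ≈ 8.53 mg/L; x_c ≈ 17.8 km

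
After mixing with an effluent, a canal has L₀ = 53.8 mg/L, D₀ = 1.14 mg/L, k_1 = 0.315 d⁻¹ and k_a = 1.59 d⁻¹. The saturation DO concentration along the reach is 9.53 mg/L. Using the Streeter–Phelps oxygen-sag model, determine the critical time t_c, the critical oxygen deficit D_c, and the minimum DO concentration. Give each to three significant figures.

t_c ≈ 1.20 d; D_c ≈ 7.30 mg/L; min DO ≈ 2.23 mg/L

At the critical point dD/dt = 0, so k_1 L₀ e^(−k_1 t) = k_a D. Substituting D(t) from the Streeter–Phelps equation and solving for t gives
t_c = ln[(k_a/k_1)(1 − D₀(k_a−k_1)/(k_1 L₀))] / (k_a−k_1).
Here k_a−k_1 = 1.275 d⁻¹ and 1 − D₀(k_a−k_1)/(k_1 L₀) = 1 − 1.14×1.275/(0.315×53.8) = 0.9142, so
t_c = ln(5.048 × 0.9142) / 1.275 = 1.529 / 1.275 = 1.199 d.
D_c = (k_1/k_a) L₀ e^(−k_1 t_c) = (0.315/1.59) × 53.8 × e^(−0.315×1.199) = 0.1981 × 53.8 × 0.6854 = 7.305 mg/L.
Minimum DO = C_s − D_c = 9.53 − 7.305 = 2.225 mg/L.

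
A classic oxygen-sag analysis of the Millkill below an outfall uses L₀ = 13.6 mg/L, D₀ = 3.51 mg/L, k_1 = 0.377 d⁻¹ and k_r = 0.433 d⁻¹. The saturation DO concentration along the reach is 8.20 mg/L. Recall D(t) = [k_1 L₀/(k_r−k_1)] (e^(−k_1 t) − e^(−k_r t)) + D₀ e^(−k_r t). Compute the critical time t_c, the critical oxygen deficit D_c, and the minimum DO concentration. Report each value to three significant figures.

With k_r/k_1 = 1.149 and 1 − D₀(k_r−k_1)/(k_1 L₀) = 0.9617,
t_c = ln(1.149 × 0.9617) / (0.433 − 0.377) = ln(1.105) / 0.05600 = 0.09940/0.05600 = 1.775 d.
D_c = (k_1/k_r) L₀ e^(−k_1 t_c) = (0.377/0.433) × 13.6 × e^(−0.377×1.775) = 0.8707 × 13.6 × 0.5121 = 6.064 mg/L.
Minimum DO = C_s − D_c = 8.20 − 6.064 = 2.136 mg/L.

t_c ≈ 1.78 d; D_c ≈ 6.06 mg/L; min DO ≈ 2.14 mg/L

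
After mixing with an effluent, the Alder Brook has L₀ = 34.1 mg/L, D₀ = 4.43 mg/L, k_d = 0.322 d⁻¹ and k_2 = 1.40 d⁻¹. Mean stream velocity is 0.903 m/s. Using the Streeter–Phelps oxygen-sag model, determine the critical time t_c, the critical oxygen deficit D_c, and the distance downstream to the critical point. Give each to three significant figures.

t_c ≈ 0.834 d; D_c ≈ 6.00 mg/L; x_c ≈ 65.1 km

At the critical point dD/dt = 0, so k_d L₀ e^(−k_d t) = k_2 D. Substituting D(t) from the Streeter–Phelps equation and solving for t gives
t_c = ln[(k_2/k_d)(1 − D₀(k_2−k_d)/(k_d L₀))] / (k_2−k_d).
Here k_2−k_d = 1.078 d⁻¹ and 1 − D₀(k_2−k_d)/(k_d L₀) = 1 − 4.43×1.078/(0.322×34.1) = 0.5651, so
t_c = ln(4.348 × 0.5651) / 1.078 = 0.8989 / 1.078 = 0.8338 d.
D_c = (k_d/k_2) L₀ e^(−k_d t_c) = (0.322/1.40) × 34.1 × e^(−0.322×0.8338) = 0.2300 × 34.1 × 0.7645 = 5.996 mg/L.
x_c = v t_c = 0.903 m/s × 0.8338 d × 86400 s/d = 65060 m ≈ 65.1 km.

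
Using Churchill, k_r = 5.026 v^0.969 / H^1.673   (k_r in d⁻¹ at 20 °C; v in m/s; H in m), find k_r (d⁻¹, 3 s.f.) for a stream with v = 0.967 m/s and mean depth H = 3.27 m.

k_r = 5.026 × 0.967^0.969 / 3.27^1.673 = 5.026 × 0.9680 / 7.258 = 0.6703 d⁻¹.

k_r ≈ 0.670 d⁻¹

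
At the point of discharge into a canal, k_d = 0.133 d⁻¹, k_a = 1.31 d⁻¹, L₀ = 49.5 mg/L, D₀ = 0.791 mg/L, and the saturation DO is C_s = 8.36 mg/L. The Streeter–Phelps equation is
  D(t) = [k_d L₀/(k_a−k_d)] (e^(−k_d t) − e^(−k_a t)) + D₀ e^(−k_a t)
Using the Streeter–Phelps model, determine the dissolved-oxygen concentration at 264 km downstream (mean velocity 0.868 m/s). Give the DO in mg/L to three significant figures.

Travel time t = x/v = 264 km / (0.868 m/s) = 264000 m / 0.868 m/s = 304100 s = 3.520 d.
k_d L₀/(k_a−k_d) = 0.133×49.5/(1.31−0.133) = 6.584/1.177 = 5.593 mg/L.
e^(−k_d t) = e^(−0.133×3.520) = 0.6261; e^(−k_a t) = e^(−1.31×3.520) = 0.009937.
D = 5.593 × (0.6261 − 0.009937) + 0.791 × 0.009937 = 3.447 + 0.007860 = 3.455 mg/L.
DO = C_s − D = 8.36 − 3.455 = 4.905 mg/L.

DO ≈ 4.91 mg/L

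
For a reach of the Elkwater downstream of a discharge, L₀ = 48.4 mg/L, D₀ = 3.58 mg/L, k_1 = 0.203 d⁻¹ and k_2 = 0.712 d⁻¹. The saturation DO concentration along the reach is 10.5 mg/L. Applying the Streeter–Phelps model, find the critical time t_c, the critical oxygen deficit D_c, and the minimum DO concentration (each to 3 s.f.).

At the critical point dD/dt = 0, so k_1 L₀ e^(−k_1 t) = k_2 D. Substituting D(t) from the Streeter–Phelps equation and solving for t gives
t_c = ln[(k_2/k_1)(1 − D₀(k_2−k_1)/(k_1 L₀))] / (k_2−k_1).
Here k_2−k_1 = 0.5090 d⁻¹ and 1 − D₀(k_2−k_1)/(k_1 L₀) = 1 − 3.58×0.5090/(0.203×48.4) = 0.8145, so
t_c = ln(3.507 × 0.8145) / 0.5090 = 1.050 / 0.5090 = 2.062 d.
D_c = (k_1/k_2) L₀ e^(−k_1 t_c) = (0.203/0.712) × 48.4 × e^(−0.203×2.062) = 0.2851 × 48.4 × 0.6579 = 9.079 mg/L.
Minimum DO = C_s − D_c = 10.5 − 9.079 = 1.421 mg/L.

t_c ≈ 2.06 d; D_c ≈ 9.08 mg/L; min DO ≈ 1.42 mg/L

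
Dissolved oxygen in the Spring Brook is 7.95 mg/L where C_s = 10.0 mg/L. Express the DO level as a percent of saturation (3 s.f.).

% saturation = C/C_s × 100 = 7.95/10.0 × 100 = 79.5 %.

79.5 % saturation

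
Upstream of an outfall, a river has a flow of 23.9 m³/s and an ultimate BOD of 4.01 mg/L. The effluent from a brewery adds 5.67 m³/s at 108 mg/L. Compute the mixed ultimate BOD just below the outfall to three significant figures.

23.9 mg/L

Flow-weighted mixing: C = (Q_r C_r + Q_w C_w)/(Q_r + Q_w)
= (23.9×4.01 + 5.67×108)/(23.9 + 5.67) = 708.2/29.57 = 23.95 mg/L.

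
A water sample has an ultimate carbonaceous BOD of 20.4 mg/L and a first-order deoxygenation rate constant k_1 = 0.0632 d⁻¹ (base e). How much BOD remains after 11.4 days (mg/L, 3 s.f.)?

L ≈ 9.92 mg/L

L_t = L₀ e^(−k_1 t) = 20.4 × e^(−0.0632×11.4) = 20.4 × 0.4865 = 9.925 mg/L.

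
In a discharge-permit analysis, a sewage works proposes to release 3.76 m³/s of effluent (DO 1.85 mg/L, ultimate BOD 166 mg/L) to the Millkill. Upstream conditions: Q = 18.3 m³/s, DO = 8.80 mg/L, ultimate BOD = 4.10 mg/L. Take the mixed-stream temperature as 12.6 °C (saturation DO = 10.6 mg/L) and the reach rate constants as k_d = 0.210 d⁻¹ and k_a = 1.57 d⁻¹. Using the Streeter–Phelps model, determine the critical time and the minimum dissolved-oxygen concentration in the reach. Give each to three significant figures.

t_c ≈ 0.787 d; minimum DO ≈ 7.01 mg/L

Mixed DO = (18.3×8.80 + 3.76×1.85)/(18.3+3.76) = 168.0/22.06 = 7.615 mg/L.
Mixed L₀ = (18.3×4.10 + 3.76×166)/(22.06) = 699.2/22.06 = 31.69 mg/L.
Initial deficit D₀ = C_s − DO₀ = 10.6 − 7.615 = 2.985 mg/L.
t_c = (1/1.360) ln[(1.57/0.210)(1 − 2.985×1.360/(0.210×31.69))] = 0.7353 × ln(2.917) = 0.7872 d.
D_c = (0.210/1.57) × 31.69 × e^(−0.210×0.7872) = 0.1338 × 31.69 × 0.8476 = 3.594 mg/L.
Minimum DO = 10.6 − 3.594 = 7.006 mg/L.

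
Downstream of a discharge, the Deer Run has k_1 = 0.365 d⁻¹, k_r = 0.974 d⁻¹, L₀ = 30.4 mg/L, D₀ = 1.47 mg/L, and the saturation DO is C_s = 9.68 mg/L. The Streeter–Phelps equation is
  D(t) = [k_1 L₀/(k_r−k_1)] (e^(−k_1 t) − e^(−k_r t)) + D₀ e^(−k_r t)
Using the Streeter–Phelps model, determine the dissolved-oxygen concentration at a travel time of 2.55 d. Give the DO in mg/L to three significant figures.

k_1 L₀/(k_r−k_1) = 0.365×30.4/(0.974−0.365) = 11.10/0.6090 = 18.22 mg/L.
e^(−k_1 t) = e^(−0.365×2.550) = 0.3943; e^(−k_r t) = e^(−0.974×2.550) = 0.08343.
D = 18.22 × (0.3943 − 0.08343) + 1.47 × 0.08343 = 5.663 + 0.1226 = 5.786 mg/L.
DO = C_s − D = 9.68 − 5.786 = 3.894 mg/L.

DO ≈ 3.89 mg/L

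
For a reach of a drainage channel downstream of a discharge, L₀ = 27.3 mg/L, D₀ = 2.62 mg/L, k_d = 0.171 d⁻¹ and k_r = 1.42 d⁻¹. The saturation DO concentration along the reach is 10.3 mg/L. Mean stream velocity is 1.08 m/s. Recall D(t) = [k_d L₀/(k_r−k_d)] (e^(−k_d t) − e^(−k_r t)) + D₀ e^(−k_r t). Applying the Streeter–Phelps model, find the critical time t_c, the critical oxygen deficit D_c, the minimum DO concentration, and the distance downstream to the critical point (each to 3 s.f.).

t_c = [1/(k_r−k_d)] ln[(k_r/k_d)(1 − D₀(k_r−k_d)/(k_d L₀))]
= [1/(1.42−0.171)] ln[(1.42/0.171)(1 − 2.62×1.249/(0.171×27.3))]
= (1/1.249) ln[8.304 × 0.2990] = 0.8006 × ln(2.483) = 0.8006 × 0.9095 = 0.7282 d.
L(t_c) = L₀ e^(−k_d t_c) = 27.3 × 0.8829 = 24.10 mg/L, and at the critical point k_r D_c = k_d L, so D_c = (0.171/1.42) × 24.10 = 2.903 mg/L.
Minimum DO = C_s − D_c = 10.3 − 2.903 = 7.397 mg/L.
x_c = v t_c = 1.08 m/s × 0.7282 d × 86400 s/d = 67950 m ≈ 67.9 km.

t_c ≈ 0.728 d; D_c ≈ 2.90 mg/L; min DO ≈ 7.40 mg/L; x_c ≈ 67.9 km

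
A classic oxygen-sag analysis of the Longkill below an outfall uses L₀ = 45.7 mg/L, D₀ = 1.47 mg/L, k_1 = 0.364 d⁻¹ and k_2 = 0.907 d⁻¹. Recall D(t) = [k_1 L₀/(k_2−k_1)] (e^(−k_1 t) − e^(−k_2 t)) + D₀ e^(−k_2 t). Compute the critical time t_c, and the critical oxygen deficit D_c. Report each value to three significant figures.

t_c = [1/(k_2−k_1)] ln[(k_2/k_1)(1 − D₀(k_2−k_1)/(k_1 L₀))]
= [1/(0.907−0.364)] ln[(0.907/0.364)(1 − 1.47×0.5430/(0.364×45.7))]
= (1/0.5430) ln[2.492 × 0.9520] = 1.842 × ln(2.372) = 1.842 × 0.8638 = 1.591 d.
L(t_c) = L₀ e^(−k_1 t_c) = 45.7 × 0.5604 = 25.61 mg/L, and at the critical point k_2 D_c = k_1 L, so D_c = (0.364/0.907) × 25.61 = 10.28 mg/L.

t_c ≈ 1.59 d; D_c ≈ 10.3 mg/L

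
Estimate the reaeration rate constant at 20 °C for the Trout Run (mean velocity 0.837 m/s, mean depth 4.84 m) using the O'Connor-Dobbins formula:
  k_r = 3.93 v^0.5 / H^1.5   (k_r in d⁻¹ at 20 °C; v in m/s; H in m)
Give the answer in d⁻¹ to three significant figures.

k_r ≈ 0.338 d⁻¹

k_r = 3.93 × 0.837^0.5 / 4.84^1.5 = 3.93 × 0.9149 / 10.65 = 0.3377 d⁻¹.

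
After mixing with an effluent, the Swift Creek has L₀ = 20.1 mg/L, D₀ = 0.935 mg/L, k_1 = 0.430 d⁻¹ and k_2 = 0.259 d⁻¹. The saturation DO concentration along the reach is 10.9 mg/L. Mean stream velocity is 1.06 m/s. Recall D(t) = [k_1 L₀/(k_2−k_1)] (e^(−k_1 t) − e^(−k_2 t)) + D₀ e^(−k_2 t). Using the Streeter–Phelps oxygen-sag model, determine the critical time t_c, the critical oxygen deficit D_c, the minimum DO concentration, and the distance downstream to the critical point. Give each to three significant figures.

With k_2/k_1 = 0.6023 and 1 − D₀(k_2−k_1)/(k_1 L₀) = 1.018,
t_c = ln(0.6023 × 1.018) / (0.259 − 0.430) = ln(0.6135) / -0.1710 = -0.4886/-0.1710 = 2.857 d.
L(t_c) = L₀ e^(−k_1 t_c) = 20.1 × 0.2927 = 5.883 mg/L, and at the critical point k_2 D_c = k_1 L, so D_c = (0.430/0.259) × 5.883 = 9.767 mg/L.
Minimum DO = C_s − D_c = 10.9 − 9.767 = 1.133 mg/L.
x_c = v t_c = 1.06 m/s × 2.857 d × 86400 s/d = 261700 m ≈ 262 km.

t_c ≈ 2.86 d; D_c ≈ 9.77 mg/L; min DO ≈ 1.13 mg/L; x_c ≈ 262 km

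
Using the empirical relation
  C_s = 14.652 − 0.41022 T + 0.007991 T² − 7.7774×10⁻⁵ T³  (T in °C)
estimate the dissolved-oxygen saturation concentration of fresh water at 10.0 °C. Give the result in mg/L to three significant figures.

C_s ≈ 11.3 mg/L

C_s = 14.652 − 0.41022×10.0 + 0.007991×10.0² − 7.7774×10⁻⁵×10.0³ = 11.27 mg/L.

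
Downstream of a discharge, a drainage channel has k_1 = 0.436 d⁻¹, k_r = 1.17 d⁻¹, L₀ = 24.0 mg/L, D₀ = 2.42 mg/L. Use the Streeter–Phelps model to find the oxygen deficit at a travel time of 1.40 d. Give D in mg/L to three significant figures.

k_1 L₀/(k_r−k_1) = 0.436×24.0/(1.17−0.436) = 10.46/0.7340 = 14.26 mg/L.
e^(−k_1 t) = e^(−0.436×1.400) = 0.5431; e^(−k_r t) = e^(−1.17×1.400) = 0.1944.
D = 14.26 × (0.5431 − 0.1944) + 2.42 × 0.1944 = 4.972 + 0.4704 = 5.442 mg/L.

D ≈ 5.44 mg/L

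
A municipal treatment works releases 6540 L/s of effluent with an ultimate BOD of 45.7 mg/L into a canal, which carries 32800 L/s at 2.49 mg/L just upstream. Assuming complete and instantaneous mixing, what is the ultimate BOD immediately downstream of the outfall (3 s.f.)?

Flow-weighted mixing: C = (Q_r C_r + Q_w C_w)/(Q_r + Q_w)
= (32800×2.49 + 6540×45.7)/(32800 + 6540) = 380600/39340 = 9.673 mg/L.

9.67 mg/L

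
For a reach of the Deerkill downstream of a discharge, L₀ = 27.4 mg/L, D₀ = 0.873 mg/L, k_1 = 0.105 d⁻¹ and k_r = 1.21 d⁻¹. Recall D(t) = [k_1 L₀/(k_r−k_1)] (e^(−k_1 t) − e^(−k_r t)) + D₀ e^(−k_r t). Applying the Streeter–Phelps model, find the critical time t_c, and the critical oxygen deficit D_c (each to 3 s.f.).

t_c ≈ 1.84 d; D_c ≈ 1.96 mg/L

t_c = [1/(k_r−k_1)] ln[(k_r/k_1)(1 − D₀(k_r−k_1)/(k_1 L₀))]
= [1/(1.21−0.105)] ln[(1.21/0.105)(1 − 0.873×1.105/(0.105×27.4))]
= (1/1.105) ln[11.52 × 0.6647] = 0.9050 × ln(7.660) = 0.9050 × 2.036 = 1.843 d.
D_c = (k_1/k_r) L₀ e^(−k_1 t_c) = (0.105/1.21) × 27.4 × e^(−0.105×1.843) = 0.08678 × 27.4 × 0.8241 = 1.959 mg/L.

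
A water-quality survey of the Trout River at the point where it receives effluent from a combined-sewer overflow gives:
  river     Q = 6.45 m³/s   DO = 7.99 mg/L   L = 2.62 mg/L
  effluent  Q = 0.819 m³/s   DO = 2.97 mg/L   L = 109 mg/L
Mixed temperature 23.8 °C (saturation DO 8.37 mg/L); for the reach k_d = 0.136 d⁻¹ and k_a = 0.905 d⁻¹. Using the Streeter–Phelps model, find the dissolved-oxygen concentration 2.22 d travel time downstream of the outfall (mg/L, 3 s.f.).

DO ≈ 6.68 mg/L

Mixed DO = (6.45×7.99 + 0.819×2.97)/(6.45+0.819) = 53.97/7.269 = 7.424 mg/L.
Mixed L₀ = (6.45×2.62 + 0.819×109)/(7.269) = 106.2/7.269 = 14.61 mg/L.
Initial deficit D₀ = C_s − DO₀ = 8.37 − 7.424 = 0.9456 mg/L.
D(2.22) = [0.136×14.61/(0.905−0.136)](e^(−0.136×2.22) − e^(−0.905×2.22)) + 0.9456 e^(−0.905×2.22)
= 2.583 × (0.7394 − 0.1341) + 0.9456 × 0.1341 = 1.690 mg/L.
DO = 8.37 − 1.690 = 6.680 mg/L.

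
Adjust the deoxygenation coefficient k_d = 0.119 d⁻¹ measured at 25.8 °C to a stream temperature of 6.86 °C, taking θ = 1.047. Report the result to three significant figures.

k_d ≈ 0.0499 d⁻¹

k_d(T₂) = k_d(T₁) · θ^(T₂−T₁) = 0.119 × 1.047^(6.86−25.8)
= 0.119 × 1.047^-18.9 = 0.119 × 0.4190 = 0.04986 d⁻¹.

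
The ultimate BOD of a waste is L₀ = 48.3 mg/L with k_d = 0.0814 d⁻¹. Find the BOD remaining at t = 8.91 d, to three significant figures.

L ≈ 23.4 mg/L

L_t = L₀ e^(−k_d t) = 48.3 × e^(−0.0814×8.91) = 48.3 × 0.4842 = 23.39 mg/L.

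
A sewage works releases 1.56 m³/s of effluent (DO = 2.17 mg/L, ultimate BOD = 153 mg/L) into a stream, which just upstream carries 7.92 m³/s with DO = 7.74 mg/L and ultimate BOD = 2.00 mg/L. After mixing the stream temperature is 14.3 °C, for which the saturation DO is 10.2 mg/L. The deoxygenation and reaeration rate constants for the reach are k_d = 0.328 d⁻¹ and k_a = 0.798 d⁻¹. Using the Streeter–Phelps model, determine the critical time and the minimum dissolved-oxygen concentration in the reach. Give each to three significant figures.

Mixed DO = (7.92×7.74 + 1.56×2.17)/(7.92+1.56) = 64.69/9.480 = 6.823 mg/L.
Mixed L₀ = (7.92×2.00 + 1.56×153)/(9.480) = 254.5/9.480 = 26.85 mg/L.
Initial deficit D₀ = C_s − DO₀ = 10.2 − 6.823 = 3.377 mg/L.
t_c = (1/0.4700) ln[(0.798/0.328)(1 − 3.377×0.4700/(0.328×26.85))] = 2.128 × ln(1.994) = 1.469 d.
D_c = (0.328/0.798) × 26.85 × e^(−0.328×1.469) = 0.4110 × 26.85 × 0.6177 = 6.816 mg/L.
Minimum DO = 10.2 − 6.816 = 3.384 mg/L.

t_c ≈ 1.47 d; minimum DO ≈ 3.38 mg/L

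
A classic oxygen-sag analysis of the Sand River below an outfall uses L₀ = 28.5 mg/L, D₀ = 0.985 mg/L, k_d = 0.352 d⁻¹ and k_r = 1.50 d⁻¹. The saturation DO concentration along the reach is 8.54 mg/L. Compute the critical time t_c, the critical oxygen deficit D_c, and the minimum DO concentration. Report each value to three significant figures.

t_c ≈ 1.16 d; D_c ≈ 4.45 mg/L; min DO ≈ 4.09 mg/L

At the critical point dD/dt = 0, so k_d L₀ e^(−k_d t) = k_r D. Substituting D(t) from the Streeter–Phelps equation and solving for t gives
t_c = ln[(k_r/k_d)(1 − D₀(k_r−k_d)/(k_d L₀))] / (k_r−k_d).
Here k_r−k_d = 1.148 d⁻¹ and 1 − D₀(k_r−k_d)/(k_d L₀) = 1 − 0.985×1.148/(0.352×28.5) = 0.8873, so
t_c = ln(4.261 × 0.8873) / 1.148 = 1.330 / 1.148 = 1.159 d.
D_c = (k_d/k_r) L₀ e^(−k_d t_c) = (0.352/1.50) × 28.5 × e^(−0.352×1.159) = 0.2347 × 28.5 × 0.6651 = 4.448 mg/L.
Minimum DO = C_s − D_c = 8.54 − 4.448 = 4.092 mg/L.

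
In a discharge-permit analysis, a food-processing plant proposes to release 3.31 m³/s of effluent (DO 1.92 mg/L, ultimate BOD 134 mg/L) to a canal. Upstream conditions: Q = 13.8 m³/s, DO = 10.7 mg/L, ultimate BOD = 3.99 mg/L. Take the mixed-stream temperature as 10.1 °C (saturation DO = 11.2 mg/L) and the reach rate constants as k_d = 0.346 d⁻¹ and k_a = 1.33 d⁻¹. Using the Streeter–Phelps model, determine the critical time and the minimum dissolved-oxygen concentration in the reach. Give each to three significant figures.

t_c ≈ 1.12 d; minimum DO ≈ 6.06 mg/L

Mixed DO = (13.8×10.7 + 3.31×1.92)/(13.8+3.31) = 154.0/17.11 = 9.001 mg/L.
Mixed L₀ = (13.8×3.99 + 3.31×134)/(17.11) = 498.6/17.11 = 29.14 mg/L.
Initial deficit D₀ = C_s − DO₀ = 11.2 − 9.001 = 2.199 mg/L.
t_c = (1/0.9840) ln[(1.33/0.346)(1 − 2.199×0.9840/(0.346×29.14))] = 1.016 × ln(3.019) = 1.123 d.
D_c = (0.346/1.33) × 29.14 × e^(−0.346×1.123) = 0.2602 × 29.14 × 0.6780 = 5.140 mg/L.
Minimum DO = 11.2 − 5.140 = 6.060 mg/L.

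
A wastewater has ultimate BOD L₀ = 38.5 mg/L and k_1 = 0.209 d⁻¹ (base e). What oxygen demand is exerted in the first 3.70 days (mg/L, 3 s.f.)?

y ≈ 20.7 mg/L

y_t = L₀(1 − e^(−k_1 t)) = 38.5 × (1 − e^(−0.209×3.70))
= 38.5 × (1 − 0.4615) = 38.5 × 0.5385 = 20.73 mg/L.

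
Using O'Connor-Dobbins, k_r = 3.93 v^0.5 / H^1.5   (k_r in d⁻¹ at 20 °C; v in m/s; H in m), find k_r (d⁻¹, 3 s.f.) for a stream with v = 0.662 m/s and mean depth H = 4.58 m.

k_r ≈ 0.326 d⁻¹

k_r = 3.93 × 0.662^0.5 / 4.58^1.5 = 3.93 × 0.8136 / 9.802 = 0.3262 d⁻¹.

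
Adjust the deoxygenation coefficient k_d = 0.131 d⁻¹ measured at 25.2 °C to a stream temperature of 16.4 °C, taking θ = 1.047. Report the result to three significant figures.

k_d ≈ 0.0874 d⁻¹

k_d(T₂) = k_d(T₁) · θ^(T₂−T₁) = 0.131 × 1.047^(16.4−25.2)
= 0.131 × 1.047^-8.80 = 0.131 × 0.6675 = 0.08745 d⁻¹.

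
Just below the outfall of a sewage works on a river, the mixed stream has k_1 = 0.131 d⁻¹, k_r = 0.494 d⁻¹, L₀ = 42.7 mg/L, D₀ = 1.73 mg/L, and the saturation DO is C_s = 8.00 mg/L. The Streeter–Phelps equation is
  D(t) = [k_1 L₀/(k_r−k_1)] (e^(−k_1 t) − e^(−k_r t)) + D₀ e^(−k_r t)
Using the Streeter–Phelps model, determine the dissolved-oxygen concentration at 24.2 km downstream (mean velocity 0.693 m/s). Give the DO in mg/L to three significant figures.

DO ≈ 4.59 mg/L

Travel time t = x/v = 24.2 km / (0.693 m/s) = 24200 m / 0.693 m/s = 34920 s = 0.4042 d.
k_1 L₀/(k_r−k_1) = 0.131×42.7/(0.494−0.131) = 5.594/0.3630 = 15.41 mg/L.
e^(−k_1 t) = e^(−0.131×0.4042) = 0.9484; e^(−k_r t) = e^(−0.494×0.4042) = 0.8190.
D = 15.41 × (0.9484 − 0.8190) + 1.73 × 0.8190 = 1.994 + 1.417 = 3.411 mg/L.
DO = C_s − D = 8.00 − 3.411 = 4.589 mg/L.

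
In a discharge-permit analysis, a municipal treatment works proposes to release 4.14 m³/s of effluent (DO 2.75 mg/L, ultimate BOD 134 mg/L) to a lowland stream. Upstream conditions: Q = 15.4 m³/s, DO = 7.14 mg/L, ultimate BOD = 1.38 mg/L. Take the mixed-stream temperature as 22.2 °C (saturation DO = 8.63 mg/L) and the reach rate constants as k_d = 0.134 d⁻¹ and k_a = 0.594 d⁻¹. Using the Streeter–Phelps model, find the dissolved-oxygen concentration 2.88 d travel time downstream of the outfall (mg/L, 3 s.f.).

DO ≈ 3.91 mg/L

Mixed DO = (15.4×7.14 + 4.14×2.75)/(15.4+4.14) = 121.3/19.54 = 6.210 mg/L.
Mixed L₀ = (15.4×1.38 + 4.14×134)/(19.54) = 576.0/19.54 = 29.48 mg/L.
Initial deficit D₀ = C_s − DO₀ = 8.63 − 6.210 = 2.420 mg/L.
D(2.88) = [0.134×29.48/(0.594−0.134)](e^(−0.134×2.88) − e^(−0.594×2.88)) + 2.420 e^(−0.594×2.88)
= 8.587 × (0.6798 − 0.1807) + 2.420 × 0.1807 = 4.723 mg/L.
DO = 8.63 − 4.723 = 3.907 mg/L.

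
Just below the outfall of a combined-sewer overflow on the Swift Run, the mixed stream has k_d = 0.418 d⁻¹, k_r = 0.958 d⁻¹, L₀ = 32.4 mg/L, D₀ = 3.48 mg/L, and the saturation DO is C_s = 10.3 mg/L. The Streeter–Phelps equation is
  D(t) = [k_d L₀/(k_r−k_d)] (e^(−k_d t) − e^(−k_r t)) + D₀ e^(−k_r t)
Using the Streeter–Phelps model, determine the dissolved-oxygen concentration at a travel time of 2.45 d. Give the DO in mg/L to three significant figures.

k_d L₀/(k_r−k_d) = 0.418×32.4/(0.958−0.418) = 13.54/0.5400 = 25.08 mg/L.
e^(−k_d t) = e^(−0.418×2.450) = 0.3591; e^(−k_r t) = e^(−0.958×2.450) = 0.09565.
D = 25.08 × (0.3591 − 0.09565) + 3.48 × 0.09565 = 6.608 + 0.3328 = 6.941 mg/L.
DO = C_s − D = 10.3 − 6.941 = 3.359 mg/L.

DO ≈ 3.36 mg/L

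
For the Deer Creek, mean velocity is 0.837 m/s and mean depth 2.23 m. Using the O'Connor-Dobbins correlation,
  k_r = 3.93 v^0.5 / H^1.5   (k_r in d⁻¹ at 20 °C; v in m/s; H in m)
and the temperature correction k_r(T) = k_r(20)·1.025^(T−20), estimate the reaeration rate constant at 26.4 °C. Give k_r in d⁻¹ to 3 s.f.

k_r(20) = 3.93 × 0.837^0.5 / 2.23^1.5 = 3.93 × 0.9149 / 3.330 = 1.080 d⁻¹.
k_r(26.4) = 1.080 × 1.025^(26.4−20) = 1.080 × 1.171 = 1.265 d⁻¹.

k_r ≈ 1.26 d⁻¹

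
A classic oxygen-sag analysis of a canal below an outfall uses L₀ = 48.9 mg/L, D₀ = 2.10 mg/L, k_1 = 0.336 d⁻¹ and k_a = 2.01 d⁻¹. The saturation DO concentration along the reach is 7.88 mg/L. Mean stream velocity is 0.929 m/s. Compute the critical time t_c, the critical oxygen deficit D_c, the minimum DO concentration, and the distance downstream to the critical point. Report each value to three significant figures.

t_c ≈ 0.925 d; D_c ≈ 5.99 mg/L; min DO ≈ 1.89 mg/L; x_c ≈ 74.2 km

At the critical point dD/dt = 0, so k_1 L₀ e^(−k_1 t) = k_a D. Substituting D(t) from the Streeter–Phelps equation and solving for t gives
t_c = ln[(k_a/k_1)(1 − D₀(k_a−k_1)/(k_1 L₀))] / (k_a−k_1).
Here k_a−k_1 = 1.674 d⁻¹ and 1 − D₀(k_a−k_1)/(k_1 L₀) = 1 − 2.10×1.674/(0.336×48.9) = 0.7860, so
t_c = ln(5.982 × 0.7860) / 1.674 = 1.548 / 1.674 = 0.9248 d.
L(t_c) = L₀ e^(−k_1 t_c) = 48.9 × 0.7329 = 35.84 mg/L, and at the critical point k_a D_c = k_1 L, so D_c = (0.336/2.01) × 35.84 = 5.991 mg/L.
Minimum DO = C_s − D_c = 7.88 − 5.991 = 1.889 mg/L.
x_c = v t_c = 0.929 m/s × 0.9248 d × 86400 s/d = 74230 m ≈ 74.2 km.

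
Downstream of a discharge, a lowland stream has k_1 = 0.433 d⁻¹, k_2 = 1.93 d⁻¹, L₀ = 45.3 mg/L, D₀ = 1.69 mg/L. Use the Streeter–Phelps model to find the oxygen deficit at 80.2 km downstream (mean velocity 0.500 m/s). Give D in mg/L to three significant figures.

Travel time t = x/v = 80.2 km / (0.500 m/s) = 80200 m / 0.500 m/s = 160400 s = 1.856 d.
k_1 L₀/(k_2−k_1) = 0.433×45.3/(1.93−0.433) = 19.61/1.497 = 13.10 mg/L.
e^(−k_1 t) = e^(−0.433×1.856) = 0.4476; e^(−k_2 t) = e^(−1.93×1.856) = 0.02779.
D = 13.10 × (0.4476 − 0.02779) + 1.69 × 0.02779 = 5.501 + 0.04697 = 5.548 mg/L.

D ≈ 5.55 mg/L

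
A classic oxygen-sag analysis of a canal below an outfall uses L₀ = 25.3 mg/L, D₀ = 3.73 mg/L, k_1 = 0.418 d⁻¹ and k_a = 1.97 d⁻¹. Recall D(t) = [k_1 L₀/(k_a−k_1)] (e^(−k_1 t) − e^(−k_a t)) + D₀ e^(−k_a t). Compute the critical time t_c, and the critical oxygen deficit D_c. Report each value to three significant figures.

t_c ≈ 0.488 d; D_c ≈ 4.38 mg/L

With k_a/k_1 = 4.713 and 1 − D₀(k_a−k_1)/(k_1 L₀) = 0.4526,
t_c = ln(4.713 × 0.4526) / (1.97 − 0.418) = ln(2.133) / 1.552 = 0.7576/1.552 = 0.4881 d.
D_c = (k_1/k_a) L₀ e^(−k_1 t_c) = (0.418/1.97) × 25.3 × e^(−0.418×0.4881) = 0.2122 × 25.3 × 0.8154 = 4.377 mg/L.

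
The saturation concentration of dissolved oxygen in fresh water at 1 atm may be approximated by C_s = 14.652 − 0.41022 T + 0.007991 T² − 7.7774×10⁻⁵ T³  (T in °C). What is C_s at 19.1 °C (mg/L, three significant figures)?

C_s = 14.652 − 0.41022×19.1 + 0.007991×19.1² − 7.7774×10⁻⁵×19.1³ = 9.190 mg/L.

C_s ≈ 9.19 mg/L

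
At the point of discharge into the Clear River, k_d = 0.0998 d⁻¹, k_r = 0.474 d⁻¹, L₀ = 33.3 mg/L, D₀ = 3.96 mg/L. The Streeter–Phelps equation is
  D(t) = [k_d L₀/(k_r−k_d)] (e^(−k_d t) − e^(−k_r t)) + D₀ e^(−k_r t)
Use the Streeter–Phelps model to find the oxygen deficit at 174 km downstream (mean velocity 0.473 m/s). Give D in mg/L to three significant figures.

D ≈ 5.15 mg/L

Travel time t = x/v = 174 km / (0.473 m/s) = 174000 m / 0.473 m/s = 367900 s = 4.258 d.
k_d L₀/(k_r−k_d) = 0.0998×33.3/(0.474−0.0998) = 3.323/0.3742 = 8.881 mg/L.
e^(−k_d t) = e^(−0.0998×4.258) = 0.6538; e^(−k_r t) = e^(−0.474×4.258) = 0.1329.
D = 8.881 × (0.6538 − 0.1329) + 3.96 × 0.1329 = 4.626 + 0.5263 = 5.153 mg/L.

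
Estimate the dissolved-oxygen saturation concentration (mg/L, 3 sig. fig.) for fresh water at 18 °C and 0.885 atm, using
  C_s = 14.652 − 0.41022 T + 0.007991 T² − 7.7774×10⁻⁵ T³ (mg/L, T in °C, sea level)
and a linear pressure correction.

C_s ≈ 8.32 mg/L

At sea level: C_s = 14.652 − 0.41022×18 + 0.007991×18² − 7.7774×10⁻⁵×18³ = 9.404 mg/L.
Pressure correction: C_s' = 9.404 × 0.885 = 8.322 mg/L.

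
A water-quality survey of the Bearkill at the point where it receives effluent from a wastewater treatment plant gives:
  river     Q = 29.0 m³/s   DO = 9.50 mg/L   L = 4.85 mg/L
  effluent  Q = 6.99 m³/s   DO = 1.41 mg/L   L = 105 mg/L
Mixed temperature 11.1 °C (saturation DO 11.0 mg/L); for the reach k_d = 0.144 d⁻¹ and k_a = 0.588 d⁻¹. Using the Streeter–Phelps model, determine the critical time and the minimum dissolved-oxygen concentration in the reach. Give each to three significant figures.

Mixed DO = (29.0×9.50 + 6.99×1.41)/(29.0+6.99) = 285.4/35.99 = 7.929 mg/L.
Mixed L₀ = (29.0×4.85 + 6.99×105)/(35.99) = 874.6/35.99 = 24.30 mg/L.
Initial deficit D₀ = C_s − DO₀ = 11.0 − 7.929 = 3.071 mg/L.
t_c = (1/0.4440) ln[(0.588/0.144)(1 − 3.071×0.4440/(0.144×24.30))] = 2.252 × ln(2.492) = 2.057 d.
D_c = (0.144/0.588) × 24.30 × e^(−0.144×2.057) = 0.2449 × 24.30 × 0.7437 = 4.426 mg/L.
Minimum DO = 11.0 − 4.426 = 6.574 mg/L.

t_c ≈ 2.06 d; minimum DO ≈ 6.57 mg/L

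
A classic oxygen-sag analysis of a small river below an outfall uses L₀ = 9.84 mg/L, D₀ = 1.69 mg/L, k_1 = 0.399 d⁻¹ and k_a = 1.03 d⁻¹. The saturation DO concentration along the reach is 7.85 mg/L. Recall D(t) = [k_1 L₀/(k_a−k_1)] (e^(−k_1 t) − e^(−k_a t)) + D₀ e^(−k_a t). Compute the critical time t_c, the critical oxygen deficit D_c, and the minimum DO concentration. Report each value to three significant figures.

With k_a/k_1 = 2.581 and 1 − D₀(k_a−k_1)/(k_1 L₀) = 0.7284,
t_c = ln(2.581 × 0.7284) / (1.03 − 0.399) = ln(1.880) / 0.6310 = 0.6314/0.6310 = 1.001 d.
D_c = (k_1/k_a) L₀ e^(−k_1 t_c) = (0.399/1.03) × 9.84 × e^(−0.399×1.001) = 0.3874 × 9.84 × 0.6708 = 2.557 mg/L.
Minimum DO = C_s − D_c = 7.85 − 2.557 = 5.293 mg/L.

t_c ≈ 1.00 d; D_c ≈ 2.56 mg/L; min DO ≈ 5.29 mg/L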